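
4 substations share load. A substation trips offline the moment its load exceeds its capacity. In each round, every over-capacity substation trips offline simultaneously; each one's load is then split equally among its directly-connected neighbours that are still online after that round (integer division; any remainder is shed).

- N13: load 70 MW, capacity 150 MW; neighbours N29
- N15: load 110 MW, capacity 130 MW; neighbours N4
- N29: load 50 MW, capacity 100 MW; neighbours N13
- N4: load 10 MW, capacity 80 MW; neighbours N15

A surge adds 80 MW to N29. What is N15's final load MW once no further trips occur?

Round 1 — N29 at 130 > 100. N29 trips offline.
  N29 sheds 130 MW to N13: 130 each.
    N13: 70+130 = 200 > 150
Round 2 — N13 trips offline.
  N13 sheds 200 MW: no online neighbours, lost.
No further trips.

110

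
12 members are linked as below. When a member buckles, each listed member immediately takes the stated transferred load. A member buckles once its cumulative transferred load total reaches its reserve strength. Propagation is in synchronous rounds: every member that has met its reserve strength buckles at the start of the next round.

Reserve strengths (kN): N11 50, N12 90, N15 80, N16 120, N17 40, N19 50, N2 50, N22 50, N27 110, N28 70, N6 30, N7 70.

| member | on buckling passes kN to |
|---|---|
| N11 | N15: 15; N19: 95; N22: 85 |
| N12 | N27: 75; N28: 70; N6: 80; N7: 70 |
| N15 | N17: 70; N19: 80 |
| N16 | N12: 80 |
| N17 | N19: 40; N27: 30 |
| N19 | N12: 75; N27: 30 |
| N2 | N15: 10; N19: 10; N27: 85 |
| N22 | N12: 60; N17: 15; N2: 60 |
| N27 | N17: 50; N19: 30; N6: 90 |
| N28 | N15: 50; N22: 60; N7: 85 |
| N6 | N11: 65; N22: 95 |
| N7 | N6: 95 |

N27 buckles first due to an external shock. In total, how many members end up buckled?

10

Round 1 — N27 buckles (initial).
  N17: +50 → 50 ≥ 40
  N19: +30 → 30 < 50
  N6: +90 → 90 ≥ 30
Round 2 — N17, N6 buckle.
  N11: +65 → 65 ≥ 50
  N19: +40 → 70 ≥ 50
  N22: +95 → 95 ≥ 50
Round 3 — N11, N19, N22 buckle.
  N12: +75+60 → 135 ≥ 90
  N15: +15 → 15 < 80
  N2: +60 → 60 ≥ 50
Round 4 — N12, N2 buckle.
  N15: +10 → 25 < 80
  N28: +70 → 70 ≥ 70
  N7: +70 → 70 ≥ 70
Round 5 — N28, N7 buckle.
  N15: +50 → 75 < 80
No further bucklings.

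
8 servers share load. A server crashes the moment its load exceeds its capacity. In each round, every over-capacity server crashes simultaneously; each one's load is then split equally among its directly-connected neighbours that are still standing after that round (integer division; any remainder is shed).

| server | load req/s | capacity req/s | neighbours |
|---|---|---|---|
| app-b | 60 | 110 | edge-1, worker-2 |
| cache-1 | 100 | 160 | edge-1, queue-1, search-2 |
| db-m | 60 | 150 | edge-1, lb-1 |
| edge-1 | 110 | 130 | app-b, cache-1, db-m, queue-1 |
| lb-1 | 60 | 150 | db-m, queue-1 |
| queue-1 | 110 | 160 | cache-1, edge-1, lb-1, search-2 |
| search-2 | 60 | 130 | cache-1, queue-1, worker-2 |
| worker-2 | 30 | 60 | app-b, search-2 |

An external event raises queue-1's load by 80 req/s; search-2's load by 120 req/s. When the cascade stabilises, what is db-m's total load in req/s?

Round 1 — queue-1 at 190 > 160; search-2 at 180 > 130. queue-1, search-2 crash.
  queue-1 sheds 190 req/s to cache-1, edge-1, lb-1: 63 each (1 lost).
    cache-1: 100+63 = 163 > 160
    edge-1: 110+63 = 173 > 130
    lb-1: 60+63 = 123 ≤ 150
  search-2 sheds 180 req/s to cache-1, worker-2: 90 each.
    cache-1: 163+90 = 253 > 160
    worker-2: 30+90 = 120 > 60
Round 2 — cache-1, edge-1, worker-2 crash.
  cache-1 sheds 253 req/s: no online neighbours, lost.
  edge-1 sheds 173 req/s to app-b, db-m: 86 each (1 lost).
    app-b: 60+86 = 146 > 110
    db-m: 60+86 = 146 ≤ 150
  worker-2 sheds 120 req/s to app-b: 120 each.
    app-b: 146+120 = 266 > 110
Round 3 — app-b crashes.
  app-b sheds 266 req/s: no online neighbours, lost.
No further crashes.

146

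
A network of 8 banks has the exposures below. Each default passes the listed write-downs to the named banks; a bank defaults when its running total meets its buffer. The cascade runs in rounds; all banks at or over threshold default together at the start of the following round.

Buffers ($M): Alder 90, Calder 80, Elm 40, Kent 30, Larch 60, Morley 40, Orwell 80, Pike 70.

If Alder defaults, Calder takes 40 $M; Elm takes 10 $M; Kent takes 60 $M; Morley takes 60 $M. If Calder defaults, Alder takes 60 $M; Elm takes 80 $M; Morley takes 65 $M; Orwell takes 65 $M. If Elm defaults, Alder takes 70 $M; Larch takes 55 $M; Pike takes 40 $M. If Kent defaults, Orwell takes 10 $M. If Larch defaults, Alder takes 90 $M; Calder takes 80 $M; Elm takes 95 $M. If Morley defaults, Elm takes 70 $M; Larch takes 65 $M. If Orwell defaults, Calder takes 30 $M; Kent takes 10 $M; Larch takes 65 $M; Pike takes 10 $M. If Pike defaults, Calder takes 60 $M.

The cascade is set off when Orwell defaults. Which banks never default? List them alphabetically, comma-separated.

Round 1 — Orwell defaults (initial).
  Calder: +30 → 30 < 80
  Kent: +10 → 10 < 30
  Larch: +65 → 65 ≥ 60
  Pike: +10 → 10 < 70
Round 2 — Larch defaults.
  Alder: +90 → 90 ≥ 90
  Calder: +80 → 110 ≥ 80
  Elm: +95 → 95 ≥ 40
Round 3 — Alder, Calder, Elm default.
  Kent: +60 → 70 ≥ 30
  Morley: +60+65 → 125 ≥ 40
  Pike: +40 → 50 < 70
Round 4 — Kent, Morley default.
No further defaults.

Pike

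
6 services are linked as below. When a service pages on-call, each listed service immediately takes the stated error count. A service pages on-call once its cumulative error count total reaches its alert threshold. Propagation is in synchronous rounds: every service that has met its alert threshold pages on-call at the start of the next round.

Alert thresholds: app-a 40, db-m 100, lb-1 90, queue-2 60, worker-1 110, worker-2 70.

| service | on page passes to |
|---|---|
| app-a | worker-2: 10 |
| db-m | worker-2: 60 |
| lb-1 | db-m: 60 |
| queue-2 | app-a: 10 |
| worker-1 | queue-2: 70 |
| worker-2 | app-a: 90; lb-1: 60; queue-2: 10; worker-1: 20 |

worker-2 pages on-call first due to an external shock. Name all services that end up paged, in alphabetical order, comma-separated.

Round 1 — worker-2 pages on-call (initial).
  app-a: +90 → 90 ≥ 40
  lb-1: +60 → 60 < 90
  queue-2: +10 → 10 < 60
  worker-1: +20 → 20 < 110
Round 2 — app-a pages on-call.
No further pages.

app-a, worker-2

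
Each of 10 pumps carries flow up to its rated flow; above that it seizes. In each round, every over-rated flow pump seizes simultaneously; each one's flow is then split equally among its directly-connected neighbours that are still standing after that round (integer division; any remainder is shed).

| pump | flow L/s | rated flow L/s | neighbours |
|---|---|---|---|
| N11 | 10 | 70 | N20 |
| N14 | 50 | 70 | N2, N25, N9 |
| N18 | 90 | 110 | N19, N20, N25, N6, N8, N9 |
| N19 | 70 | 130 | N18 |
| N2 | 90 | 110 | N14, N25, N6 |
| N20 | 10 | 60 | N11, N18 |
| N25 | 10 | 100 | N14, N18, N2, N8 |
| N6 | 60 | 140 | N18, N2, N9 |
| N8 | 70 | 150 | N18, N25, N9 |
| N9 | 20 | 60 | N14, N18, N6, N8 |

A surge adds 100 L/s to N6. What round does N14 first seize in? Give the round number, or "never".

3

Round 1 — N6 at 160 > 140. N6 seizes.
  N6 sheds 160 L/s to N18, N2, N9: 53 each (1 lost).
    N18: 90+53 = 143 > 110
    N2: 90+53 = 143 > 110
    N9: 20+53 = 73 > 60
Round 2 — N18, N2, N9 seize.
  N18 sheds 143 L/s to N19, N20, N25, N8: 35 each (3 lost).
    N19: 70+35 = 105 ≤ 130
    N20: 10+35 = 45 ≤ 60
    N25: 10+35 = 45 ≤ 100
    N8: 70+35 = 105 ≤ 150
  N2 sheds 143 L/s to N14, N25: 71 each (1 lost).
    N14: 50+71 = 121 > 70
    N25: 45+71 = 116 > 100
  N9 sheds 73 L/s to N14, N8: 36 each (1 lost).
    N14: 121+36 = 157 > 70
    N8: 105+36 = 141 ≤ 150
Round 3 — N14, N25 seize.
  N14 sheds 157 L/s: no online neighbours, lost.
  N25 sheds 116 L/s to N8: 116 each.
    N8: 141+116 = 257 > 150
Round 4 — N8 seizes.
  N8 sheds 257 L/s: no online neighbours, lost.
No further seizures.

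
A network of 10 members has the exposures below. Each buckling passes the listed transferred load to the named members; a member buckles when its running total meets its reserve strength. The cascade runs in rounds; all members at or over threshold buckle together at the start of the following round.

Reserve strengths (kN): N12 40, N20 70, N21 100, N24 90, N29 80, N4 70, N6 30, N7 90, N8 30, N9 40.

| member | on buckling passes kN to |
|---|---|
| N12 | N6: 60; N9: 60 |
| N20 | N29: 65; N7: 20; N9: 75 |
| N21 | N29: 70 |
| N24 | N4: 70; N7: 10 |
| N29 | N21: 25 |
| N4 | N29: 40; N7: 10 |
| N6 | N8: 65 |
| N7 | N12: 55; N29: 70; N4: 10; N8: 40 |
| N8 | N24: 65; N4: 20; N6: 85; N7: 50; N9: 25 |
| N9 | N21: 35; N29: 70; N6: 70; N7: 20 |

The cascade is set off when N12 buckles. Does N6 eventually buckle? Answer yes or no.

yes

Round 1 — N12 buckles (initial).
  N6: +60 → 60 ≥ 30
  N9: +60 → 60 ≥ 40
Round 2 — N6, N9 buckle.
  N21: +35 → 35 < 100
  N29: +70 → 70 < 80
  N7: +20 → 20 < 90
  N8: +65 → 65 ≥ 30
Round 3 — N8 buckles.
  N24: +65 → 65 < 90
  N4: +20 → 20 < 70
  N7: +50 → 70 < 90
No further bucklings.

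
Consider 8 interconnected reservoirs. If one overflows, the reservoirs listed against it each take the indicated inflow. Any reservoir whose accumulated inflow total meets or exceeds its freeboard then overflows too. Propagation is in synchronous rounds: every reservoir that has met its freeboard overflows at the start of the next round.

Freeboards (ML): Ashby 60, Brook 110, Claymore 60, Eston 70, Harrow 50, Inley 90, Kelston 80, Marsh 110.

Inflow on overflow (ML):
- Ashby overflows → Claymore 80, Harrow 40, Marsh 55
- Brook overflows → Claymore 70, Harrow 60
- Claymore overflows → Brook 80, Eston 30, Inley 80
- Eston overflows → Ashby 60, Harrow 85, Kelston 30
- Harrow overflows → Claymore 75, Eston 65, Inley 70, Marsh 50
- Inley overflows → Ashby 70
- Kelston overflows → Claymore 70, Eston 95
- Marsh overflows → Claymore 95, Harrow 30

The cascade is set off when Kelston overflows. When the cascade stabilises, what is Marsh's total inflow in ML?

105

Round 1 — Kelston overflows (initial).
  Claymore: +70 → 70 ≥ 60
  Eston: +95 → 95 ≥ 70
Round 2 — Claymore, Eston overflow.
  Ashby: +60 → 60 ≥ 60
  Brook: +80 → 80 < 110
  Harrow: +85 → 85 ≥ 50
  Inley: +80 → 80 < 90
Round 3 — Ashby, Harrow overflow.
  Inley: +70 → 150 ≥ 90
  Marsh: +55+50 → 105 < 110
Round 4 — Inley overflows.
No further overflows.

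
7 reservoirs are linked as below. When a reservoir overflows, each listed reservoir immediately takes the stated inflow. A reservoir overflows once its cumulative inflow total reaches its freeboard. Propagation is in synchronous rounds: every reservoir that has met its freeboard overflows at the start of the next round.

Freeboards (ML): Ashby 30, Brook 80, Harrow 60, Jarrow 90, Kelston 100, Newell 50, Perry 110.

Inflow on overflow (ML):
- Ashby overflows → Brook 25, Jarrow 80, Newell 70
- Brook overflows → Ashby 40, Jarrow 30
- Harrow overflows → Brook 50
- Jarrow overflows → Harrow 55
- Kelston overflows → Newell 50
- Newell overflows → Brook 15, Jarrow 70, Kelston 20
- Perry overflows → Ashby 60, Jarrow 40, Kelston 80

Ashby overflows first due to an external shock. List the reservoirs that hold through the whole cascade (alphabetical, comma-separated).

Brook, Harrow, Kelston, Perry

Round 1 — Ashby overflows (initial).
  Brook: +25 → 25 < 80
  Jarrow: +80 → 80 < 90
  Newell: +70 → 70 ≥ 50
Round 2 — Newell overflows.
  Brook: +15 → 40 < 80
  Jarrow: +70 → 150 ≥ 90
  Kelston: +20 → 20 < 100
Round 3 — Jarrow overflows.
  Harrow: +55 → 55 < 60
No further overflows.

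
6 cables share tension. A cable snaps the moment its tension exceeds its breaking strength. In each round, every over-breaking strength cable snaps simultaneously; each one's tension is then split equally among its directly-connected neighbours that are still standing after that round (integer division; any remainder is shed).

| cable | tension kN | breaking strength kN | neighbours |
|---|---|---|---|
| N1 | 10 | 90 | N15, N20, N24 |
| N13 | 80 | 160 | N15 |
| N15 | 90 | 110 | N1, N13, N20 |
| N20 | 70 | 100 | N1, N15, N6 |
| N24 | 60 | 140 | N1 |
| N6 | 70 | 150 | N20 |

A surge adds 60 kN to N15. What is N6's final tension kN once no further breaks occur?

130

Round 1 — N15 at 150 > 110. N15 snaps.
  N15 sheds 150 kN to N1, N13, N20: 50 each.
    N1: 10+50 = 60 ≤ 90
    N13: 80+50 = 130 ≤ 160
    N20: 70+50 = 120 > 100
Round 2 — N20 snaps.
  N20 sheds 120 kN to N1, N6: 60 each.
    N1: 60+60 = 120 > 90
    N6: 70+60 = 130 ≤ 150
Round 3 — N1 snaps.
  N1 sheds 120 kN to N24: 120 each.
    N24: 60+120 = 180 > 140
Round 4 — N24 snaps.
  N24 sheds 180 kN: no online neighbours, lost.
No further breaks.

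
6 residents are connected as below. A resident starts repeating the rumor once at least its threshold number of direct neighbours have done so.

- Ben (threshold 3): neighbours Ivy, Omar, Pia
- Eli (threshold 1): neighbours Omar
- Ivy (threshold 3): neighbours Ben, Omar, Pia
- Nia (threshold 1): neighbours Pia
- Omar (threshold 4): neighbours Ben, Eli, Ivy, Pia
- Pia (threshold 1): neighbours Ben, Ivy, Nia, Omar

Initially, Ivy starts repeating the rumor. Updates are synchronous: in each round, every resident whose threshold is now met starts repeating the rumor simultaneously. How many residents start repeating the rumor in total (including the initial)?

3

Round 1 — Ivy starts repeating the rumor (initial).
Round 2 — checking thresholds:
  Ben: 1 of 3 neighbours < 3, not yet.
  Omar: 1 of 4 neighbours < 4, not yet.
  Pia: 1 of 4 neighbours ≥ 1, starts repeating the rumor.
Round 3 — checking thresholds:
  Ben: 2 of 3 neighbours < 3, not yet.
  Nia: 1 of 1 neighbours ≥ 1, starts repeating the rumor.
  Omar: 2 of 4 neighbours < 4, not yet.
Round 4 — no new spreads; cascade stops.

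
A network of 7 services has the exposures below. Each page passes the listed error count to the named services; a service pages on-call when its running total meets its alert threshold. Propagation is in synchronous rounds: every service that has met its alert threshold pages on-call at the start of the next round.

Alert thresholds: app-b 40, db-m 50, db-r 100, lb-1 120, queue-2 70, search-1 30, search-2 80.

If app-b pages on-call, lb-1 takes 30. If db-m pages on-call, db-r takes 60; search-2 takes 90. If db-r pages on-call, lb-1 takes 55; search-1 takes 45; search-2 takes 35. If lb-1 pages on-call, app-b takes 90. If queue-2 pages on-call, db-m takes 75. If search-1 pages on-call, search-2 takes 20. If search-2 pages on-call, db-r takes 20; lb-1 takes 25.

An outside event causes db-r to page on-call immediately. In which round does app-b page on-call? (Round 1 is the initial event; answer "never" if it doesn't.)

Round 1 — db-r pages on-call (initial).
  lb-1: +55 → 55 < 120
  search-1: +45 → 45 ≥ 30
  search-2: +35 → 35 < 80
Round 2 — search-1 pages on-call.
  search-2: +20 → 55 < 80
No further pages.

never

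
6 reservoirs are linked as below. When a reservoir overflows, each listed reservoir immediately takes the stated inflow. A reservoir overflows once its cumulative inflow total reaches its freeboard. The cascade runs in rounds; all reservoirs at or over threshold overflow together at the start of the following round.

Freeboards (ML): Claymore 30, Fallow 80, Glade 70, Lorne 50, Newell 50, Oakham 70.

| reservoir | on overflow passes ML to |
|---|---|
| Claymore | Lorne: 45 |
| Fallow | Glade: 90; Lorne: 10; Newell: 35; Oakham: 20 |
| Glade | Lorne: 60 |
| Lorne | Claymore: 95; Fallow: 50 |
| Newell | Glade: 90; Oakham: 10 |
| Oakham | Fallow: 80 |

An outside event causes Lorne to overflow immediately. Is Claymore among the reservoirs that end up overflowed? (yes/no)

yes

Round 1 — Lorne overflows (initial).
  Claymore: +95 → 95 ≥ 30
  Fallow: +50 → 50 < 80
Round 2 — Claymore overflows.
No further overflows.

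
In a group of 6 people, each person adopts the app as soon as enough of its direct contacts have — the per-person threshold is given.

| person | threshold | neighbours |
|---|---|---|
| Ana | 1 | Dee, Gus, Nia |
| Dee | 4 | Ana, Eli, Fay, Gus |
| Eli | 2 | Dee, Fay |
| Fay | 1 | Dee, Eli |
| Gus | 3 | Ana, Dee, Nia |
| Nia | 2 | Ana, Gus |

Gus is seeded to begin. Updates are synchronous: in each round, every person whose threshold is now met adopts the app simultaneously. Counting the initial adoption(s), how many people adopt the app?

3

Round 1 — Gus adopts the app (initial).
Round 2 — checking thresholds:
  Ana: 1 of 3 neighbours ≥ 1, adopts the app.
  Dee: 1 of 4 neighbours < 4, below threshold.
  Nia: 1 of 2 neighbours < 2, below threshold.
Round 3 — checking thresholds:
  Dee: 2 of 4 neighbours < 4, below threshold.
  Nia: 2 of 2 neighbours ≥ 2, adopts the app.
Round 4 — no new adoptions; cascade stops.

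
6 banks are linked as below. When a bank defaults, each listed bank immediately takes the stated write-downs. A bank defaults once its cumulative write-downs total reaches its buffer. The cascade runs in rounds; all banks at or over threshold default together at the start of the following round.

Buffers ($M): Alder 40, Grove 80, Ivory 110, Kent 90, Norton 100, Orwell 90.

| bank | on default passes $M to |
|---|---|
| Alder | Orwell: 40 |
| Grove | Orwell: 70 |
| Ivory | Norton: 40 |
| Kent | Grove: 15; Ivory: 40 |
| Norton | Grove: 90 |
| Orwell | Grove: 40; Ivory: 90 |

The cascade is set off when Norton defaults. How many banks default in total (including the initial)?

Round 1 — Norton defaults (initial).
  Grove: +90 → 90 ≥ 80
Round 2 — Grove defaults.
  Orwell: +70 → 70 < 90
No further defaults.

2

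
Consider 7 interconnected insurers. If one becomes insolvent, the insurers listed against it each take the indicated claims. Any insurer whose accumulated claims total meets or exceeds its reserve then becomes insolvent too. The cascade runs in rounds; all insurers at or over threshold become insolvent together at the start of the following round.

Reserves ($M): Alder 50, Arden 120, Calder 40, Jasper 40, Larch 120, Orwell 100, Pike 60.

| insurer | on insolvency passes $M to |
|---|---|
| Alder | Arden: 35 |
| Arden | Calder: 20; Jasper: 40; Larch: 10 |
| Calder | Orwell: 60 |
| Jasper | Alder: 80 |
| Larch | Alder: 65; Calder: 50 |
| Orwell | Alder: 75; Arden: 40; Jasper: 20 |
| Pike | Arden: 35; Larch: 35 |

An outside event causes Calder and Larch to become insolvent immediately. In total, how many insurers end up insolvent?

3

Round 1 — Calder, Larch become insolvent (initial).
  Alder: +65 → 65 ≥ 50
  Orwell: +60 → 60 < 100
Round 2 — Alder becomes insolvent.
  Arden: +35 → 35 < 120
No further insolvencies.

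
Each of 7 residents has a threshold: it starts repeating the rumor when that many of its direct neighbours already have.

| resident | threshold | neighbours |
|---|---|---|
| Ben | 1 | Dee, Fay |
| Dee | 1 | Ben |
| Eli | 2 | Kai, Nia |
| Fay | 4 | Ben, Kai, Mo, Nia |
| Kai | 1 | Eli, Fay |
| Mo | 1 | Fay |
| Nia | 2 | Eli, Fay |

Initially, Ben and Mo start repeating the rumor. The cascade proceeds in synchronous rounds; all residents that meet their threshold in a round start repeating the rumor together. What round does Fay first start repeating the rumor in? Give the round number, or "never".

never

Round 1 — Ben, Mo start repeating the rumor (initial).
Round 2 — checking thresholds:
  Dee: 1 of 1 neighbours ≥ 1, starts repeating the rumor.
  Fay: 2 of 4 neighbours < 4, holds.
Round 3 — no new spreads; cascade stops.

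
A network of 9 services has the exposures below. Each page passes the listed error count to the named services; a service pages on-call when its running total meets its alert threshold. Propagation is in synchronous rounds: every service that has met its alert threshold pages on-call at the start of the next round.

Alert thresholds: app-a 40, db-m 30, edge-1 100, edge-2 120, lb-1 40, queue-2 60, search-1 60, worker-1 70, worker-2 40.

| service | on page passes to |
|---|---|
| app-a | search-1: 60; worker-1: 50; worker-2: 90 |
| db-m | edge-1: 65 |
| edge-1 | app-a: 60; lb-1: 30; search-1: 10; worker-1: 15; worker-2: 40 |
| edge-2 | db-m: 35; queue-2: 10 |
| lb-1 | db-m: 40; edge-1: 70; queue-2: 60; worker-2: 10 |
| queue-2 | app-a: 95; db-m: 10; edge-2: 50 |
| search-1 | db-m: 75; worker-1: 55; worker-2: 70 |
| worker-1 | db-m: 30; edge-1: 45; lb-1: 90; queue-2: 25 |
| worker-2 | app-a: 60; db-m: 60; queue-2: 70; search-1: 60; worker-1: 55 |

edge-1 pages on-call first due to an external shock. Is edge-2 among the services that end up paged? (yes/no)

Round 1 — edge-1 pages on-call (initial).
  app-a: +60 → 60 ≥ 40
  lb-1: +30 → 30 < 40
  search-1: +10 → 10 < 60
  worker-1: +15 → 15 < 70
  worker-2: +40 → 40 ≥ 40
Round 2 — app-a, worker-2 page on-call.
  db-m: +60 → 60 ≥ 30
  queue-2: +70 → 70 ≥ 60
  search-1: +60+60 → 130 ≥ 60
  worker-1: +50+55 → 120 ≥ 70
Round 3 — db-m, queue-2, search-1, worker-1 page on-call.
  edge-2: +50 → 50 < 120
  lb-1: +90 → 120 ≥ 40
Round 4 — lb-1 pages on-call.
No further pages.

no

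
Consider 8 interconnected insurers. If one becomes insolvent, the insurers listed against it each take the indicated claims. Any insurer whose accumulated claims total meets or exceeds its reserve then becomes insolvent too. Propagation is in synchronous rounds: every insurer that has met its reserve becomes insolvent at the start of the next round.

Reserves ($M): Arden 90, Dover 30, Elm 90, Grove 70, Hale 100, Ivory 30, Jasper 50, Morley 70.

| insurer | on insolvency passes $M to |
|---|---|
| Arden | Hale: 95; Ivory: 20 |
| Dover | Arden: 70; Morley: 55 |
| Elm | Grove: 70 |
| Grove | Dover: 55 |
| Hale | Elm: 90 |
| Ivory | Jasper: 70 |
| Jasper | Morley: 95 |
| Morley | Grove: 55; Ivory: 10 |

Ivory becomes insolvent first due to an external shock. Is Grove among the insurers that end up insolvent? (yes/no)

Round 1 — Ivory becomes insolvent (initial).
  Jasper: +70 → 70 ≥ 50
Round 2 — Jasper becomes insolvent.
  Morley: +95 → 95 ≥ 70
Round 3 — Morley becomes insolvent.
  Grove: +55 → 55 < 70
No further insolvencies.

no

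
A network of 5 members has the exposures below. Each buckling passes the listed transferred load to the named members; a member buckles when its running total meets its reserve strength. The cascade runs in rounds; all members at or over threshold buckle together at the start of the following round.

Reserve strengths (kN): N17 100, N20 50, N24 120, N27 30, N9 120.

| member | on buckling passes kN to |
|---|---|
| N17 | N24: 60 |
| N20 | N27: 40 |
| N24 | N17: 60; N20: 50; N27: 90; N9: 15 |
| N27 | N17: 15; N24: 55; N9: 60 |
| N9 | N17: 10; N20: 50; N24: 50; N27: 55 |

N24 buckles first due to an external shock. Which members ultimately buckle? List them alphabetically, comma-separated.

N20, N24, N27

Round 1 — N24 buckles (initial).
  N17: +60 → 60 < 100
  N20: +50 → 50 ≥ 50
  N27: +90 → 90 ≥ 30
  N9: +15 → 15 < 120
Round 2 — N20, N27 buckle.
  N17: +15 → 75 < 100
  N9: +60 → 75 < 120
No further bucklings.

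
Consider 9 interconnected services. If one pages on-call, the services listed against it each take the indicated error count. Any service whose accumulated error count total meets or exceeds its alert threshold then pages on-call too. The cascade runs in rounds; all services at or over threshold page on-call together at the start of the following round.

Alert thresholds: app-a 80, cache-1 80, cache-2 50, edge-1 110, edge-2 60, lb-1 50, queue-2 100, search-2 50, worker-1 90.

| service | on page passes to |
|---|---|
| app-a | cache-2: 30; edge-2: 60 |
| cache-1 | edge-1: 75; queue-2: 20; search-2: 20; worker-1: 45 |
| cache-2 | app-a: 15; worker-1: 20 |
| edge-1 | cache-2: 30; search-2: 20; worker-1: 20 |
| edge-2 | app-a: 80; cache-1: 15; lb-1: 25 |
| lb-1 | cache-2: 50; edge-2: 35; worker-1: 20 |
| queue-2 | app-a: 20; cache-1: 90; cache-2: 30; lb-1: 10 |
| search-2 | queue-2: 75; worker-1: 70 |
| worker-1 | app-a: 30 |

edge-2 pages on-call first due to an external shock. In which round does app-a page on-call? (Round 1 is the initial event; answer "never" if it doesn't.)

2

Round 1 — edge-2 pages on-call (initial).
  app-a: +80 → 80 ≥ 80
  cache-1: +15 → 15 < 80
  lb-1: +25 → 25 < 50
Round 2 — app-a pages on-call.
  cache-2: +30 → 30 < 50
No further pages.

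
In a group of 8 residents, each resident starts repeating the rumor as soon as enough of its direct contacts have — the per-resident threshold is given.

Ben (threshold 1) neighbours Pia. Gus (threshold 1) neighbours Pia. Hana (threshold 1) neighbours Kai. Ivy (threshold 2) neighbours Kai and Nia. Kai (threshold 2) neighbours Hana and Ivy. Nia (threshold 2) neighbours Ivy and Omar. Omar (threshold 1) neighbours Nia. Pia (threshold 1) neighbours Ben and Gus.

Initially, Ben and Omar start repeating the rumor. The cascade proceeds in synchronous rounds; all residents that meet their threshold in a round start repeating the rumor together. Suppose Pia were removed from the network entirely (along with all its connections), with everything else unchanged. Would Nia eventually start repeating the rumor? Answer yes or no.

no

With Pia removed:
Round 1 — Ben, Omar start repeating the rumor (initial).
Round 2 — no new spreads; cascade stops.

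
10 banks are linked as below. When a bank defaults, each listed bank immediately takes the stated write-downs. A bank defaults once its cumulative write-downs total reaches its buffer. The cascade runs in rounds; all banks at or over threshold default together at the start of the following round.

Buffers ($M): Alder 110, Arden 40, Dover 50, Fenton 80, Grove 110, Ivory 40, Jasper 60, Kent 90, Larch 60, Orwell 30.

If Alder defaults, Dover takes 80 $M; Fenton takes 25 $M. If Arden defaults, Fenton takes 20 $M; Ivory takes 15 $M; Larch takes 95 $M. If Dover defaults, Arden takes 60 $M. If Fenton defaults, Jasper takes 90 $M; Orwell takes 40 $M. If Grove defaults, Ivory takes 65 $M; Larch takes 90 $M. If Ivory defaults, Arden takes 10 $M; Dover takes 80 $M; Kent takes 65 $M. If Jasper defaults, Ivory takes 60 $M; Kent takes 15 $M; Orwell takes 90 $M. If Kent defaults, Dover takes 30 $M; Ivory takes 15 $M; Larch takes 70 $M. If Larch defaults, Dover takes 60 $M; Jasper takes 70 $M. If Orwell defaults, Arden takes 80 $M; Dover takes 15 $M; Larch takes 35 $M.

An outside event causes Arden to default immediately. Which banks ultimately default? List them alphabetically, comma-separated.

Arden, Dover, Ivory, Jasper, Larch, Orwell

Round 1 — Arden defaults (initial).
  Fenton: +20 → 20 < 80
  Ivory: +15 → 15 < 40
  Larch: +95 → 95 ≥ 60
Round 2 — Larch defaults.
  Dover: +60 → 60 ≥ 50
  Jasper: +70 → 70 ≥ 60
Round 3 — Dover, Jasper default.
  Ivory: +60 → 75 ≥ 40
  Kent: +15 → 15 < 90
  Orwell: +90 → 90 ≥ 30
Round 4 — Ivory, Orwell default.
  Kent: +65 → 80 < 90
No further defaults.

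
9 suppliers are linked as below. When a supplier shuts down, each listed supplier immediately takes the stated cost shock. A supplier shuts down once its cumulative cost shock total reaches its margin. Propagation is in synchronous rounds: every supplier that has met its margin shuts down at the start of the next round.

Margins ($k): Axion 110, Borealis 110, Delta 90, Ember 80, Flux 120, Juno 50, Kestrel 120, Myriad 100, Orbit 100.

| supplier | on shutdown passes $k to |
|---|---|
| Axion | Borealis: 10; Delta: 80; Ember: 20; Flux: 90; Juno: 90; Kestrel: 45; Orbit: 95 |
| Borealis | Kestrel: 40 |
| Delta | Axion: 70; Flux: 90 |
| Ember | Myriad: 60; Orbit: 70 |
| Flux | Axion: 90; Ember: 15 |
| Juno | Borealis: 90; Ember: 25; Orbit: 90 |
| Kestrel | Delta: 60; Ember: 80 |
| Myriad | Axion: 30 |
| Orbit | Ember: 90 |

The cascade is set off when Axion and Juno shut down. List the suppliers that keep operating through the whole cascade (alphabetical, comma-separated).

Borealis, Delta, Flux, Kestrel, Myriad

Round 1 — Axion, Juno shut down (initial).
  Borealis: +10+90 → 100 < 110
  Delta: +80 → 80 < 90
  Ember: +20+25 → 45 < 80
  Flux: +90 → 90 < 120
  Kestrel: +45 → 45 < 120
  Orbit: +95+90 → 185 ≥ 100
Round 2 — Orbit shuts down.
  Ember: +90 → 135 ≥ 80
Round 3 — Ember shuts down.
  Myriad: +60 → 60 < 100
No further shutdowns.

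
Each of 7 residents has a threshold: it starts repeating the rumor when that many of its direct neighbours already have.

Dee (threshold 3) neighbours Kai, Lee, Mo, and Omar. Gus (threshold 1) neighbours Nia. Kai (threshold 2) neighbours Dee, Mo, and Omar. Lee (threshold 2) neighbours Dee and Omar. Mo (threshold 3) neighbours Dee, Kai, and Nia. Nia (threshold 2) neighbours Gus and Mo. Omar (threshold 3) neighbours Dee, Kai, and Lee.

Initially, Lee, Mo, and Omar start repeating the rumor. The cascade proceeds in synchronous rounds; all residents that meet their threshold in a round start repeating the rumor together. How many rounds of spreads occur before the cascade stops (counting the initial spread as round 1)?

Round 1 — Lee, Mo, Omar start repeating the rumor (initial).
Round 2 — checking thresholds:
  Dee: 3 of 4 neighbours ≥ 3, starts repeating the rumor.
  Kai: 2 of 3 neighbours ≥ 2, starts repeating the rumor.
  Nia: 1 of 2 neighbours < 2, below threshold.
Round 3 — no new spreads; cascade stops.

2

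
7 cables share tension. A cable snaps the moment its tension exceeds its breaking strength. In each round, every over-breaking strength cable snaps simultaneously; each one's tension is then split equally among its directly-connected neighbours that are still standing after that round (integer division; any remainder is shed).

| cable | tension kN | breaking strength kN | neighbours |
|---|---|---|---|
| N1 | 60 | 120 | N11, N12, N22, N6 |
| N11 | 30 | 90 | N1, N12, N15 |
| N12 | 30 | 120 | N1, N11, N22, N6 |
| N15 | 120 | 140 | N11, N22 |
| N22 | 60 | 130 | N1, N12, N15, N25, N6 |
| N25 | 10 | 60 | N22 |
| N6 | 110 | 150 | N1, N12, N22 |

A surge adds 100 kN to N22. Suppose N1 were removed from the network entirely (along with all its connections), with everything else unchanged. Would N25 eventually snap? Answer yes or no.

no

With N1 removed:
Round 1 — N22 at 160 > 130. N22 snaps.
  N22 sheds 160 kN to N12, N15, N25, N6: 40 each.
    N12: 30+40 = 70 ≤ 120
    N15: 120+40 = 160 > 140
    N25: 10+40 = 50 ≤ 60
    N6: 110+40 = 150 ≤ 150
Round 2 — N15 snaps.
  N15 sheds 160 kN to N11: 160 each.
    N11: 30+160 = 190 > 90
Round 3 — N11 snaps.
  N11 sheds 190 kN to N12: 190 each.
    N12: 70+190 = 260 > 120
Round 4 — N12 snaps.
  N12 sheds 260 kN to N6: 260 each.
    N6: 150+260 = 410 > 150
Round 5 — N6 snaps.
  N6 sheds 410 kN: no online neighbours, lost.
No further breaks.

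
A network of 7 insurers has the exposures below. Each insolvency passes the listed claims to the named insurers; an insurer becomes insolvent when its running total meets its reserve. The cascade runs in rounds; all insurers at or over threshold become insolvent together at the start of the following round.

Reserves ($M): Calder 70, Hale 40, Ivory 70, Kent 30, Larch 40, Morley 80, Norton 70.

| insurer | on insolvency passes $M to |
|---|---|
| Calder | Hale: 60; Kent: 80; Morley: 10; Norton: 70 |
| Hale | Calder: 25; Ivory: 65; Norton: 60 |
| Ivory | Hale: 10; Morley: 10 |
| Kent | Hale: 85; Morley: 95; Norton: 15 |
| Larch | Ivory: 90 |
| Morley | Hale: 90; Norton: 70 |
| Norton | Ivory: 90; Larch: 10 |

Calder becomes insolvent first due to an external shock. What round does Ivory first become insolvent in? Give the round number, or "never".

Round 1 — Calder becomes insolvent (initial).
  Hale: +60 → 60 ≥ 40
  Kent: +80 → 80 ≥ 30
  Morley: +10 → 10 < 80
  Norton: +70 → 70 ≥ 70
Round 2 — Hale, Kent, Norton become insolvent.
  Ivory: +65+90 → 155 ≥ 70
  Larch: +10 → 10 < 40
  Morley: +95 → 105 ≥ 80
Round 3 — Ivory, Morley become insolvent.
No further insolvencies.

3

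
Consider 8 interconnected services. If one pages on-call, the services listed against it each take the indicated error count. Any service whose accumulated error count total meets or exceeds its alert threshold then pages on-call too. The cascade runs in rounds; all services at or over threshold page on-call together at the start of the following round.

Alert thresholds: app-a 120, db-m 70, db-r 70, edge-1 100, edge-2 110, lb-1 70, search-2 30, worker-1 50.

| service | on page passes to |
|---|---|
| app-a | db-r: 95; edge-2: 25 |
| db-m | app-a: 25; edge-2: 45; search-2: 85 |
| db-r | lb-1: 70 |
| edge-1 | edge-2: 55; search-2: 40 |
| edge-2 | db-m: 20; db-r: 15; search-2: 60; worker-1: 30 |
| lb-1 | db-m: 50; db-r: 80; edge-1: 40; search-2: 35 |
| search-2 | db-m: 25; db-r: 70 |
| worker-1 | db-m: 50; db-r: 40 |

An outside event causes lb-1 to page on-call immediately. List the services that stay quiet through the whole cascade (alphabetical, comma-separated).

app-a, edge-1, edge-2, worker-1

Round 1 — lb-1 pages on-call (initial).
  db-m: +50 → 50 < 70
  db-r: +80 → 80 ≥ 70
  edge-1: +40 → 40 < 100
  search-2: +35 → 35 ≥ 30
Round 2 — db-r, search-2 page on-call.
  db-m: +25 → 75 ≥ 70
Round 3 — db-m pages on-call.
  app-a: +25 → 25 < 120
  edge-2: +45 → 45 < 110
No further pages.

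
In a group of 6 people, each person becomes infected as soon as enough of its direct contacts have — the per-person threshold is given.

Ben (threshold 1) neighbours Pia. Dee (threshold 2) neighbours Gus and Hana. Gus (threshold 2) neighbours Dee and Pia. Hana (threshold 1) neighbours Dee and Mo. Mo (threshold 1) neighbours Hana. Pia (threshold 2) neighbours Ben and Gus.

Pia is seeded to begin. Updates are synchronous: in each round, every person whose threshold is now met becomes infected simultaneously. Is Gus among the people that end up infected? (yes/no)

no

Round 1 — Pia becomes infected (initial).
Round 2 — checking thresholds:
  Ben: 1 of 1 neighbours ≥ 1, becomes infected.
  Gus: 1 of 2 neighbours < 2, below threshold.
Round 3 — no new infections; cascade stops.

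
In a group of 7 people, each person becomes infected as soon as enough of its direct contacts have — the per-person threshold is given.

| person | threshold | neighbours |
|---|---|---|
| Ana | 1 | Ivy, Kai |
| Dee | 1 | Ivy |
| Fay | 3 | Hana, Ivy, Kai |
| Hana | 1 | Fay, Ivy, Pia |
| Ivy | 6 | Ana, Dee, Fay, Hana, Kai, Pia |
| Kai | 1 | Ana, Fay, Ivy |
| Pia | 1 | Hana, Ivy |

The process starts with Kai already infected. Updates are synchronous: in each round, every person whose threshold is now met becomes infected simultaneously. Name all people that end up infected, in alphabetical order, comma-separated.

Round 1 — Kai becomes infected (initial).
Round 2 — checking thresholds:
  Ana: 1 of 2 neighbours ≥ 1, becomes infected.
  Fay: 1 of 3 neighbours < 3, below threshold.
  Ivy: 1 of 6 neighbours < 6, below threshold.
Round 3 — no new infections; cascade stops.

Ana, Kai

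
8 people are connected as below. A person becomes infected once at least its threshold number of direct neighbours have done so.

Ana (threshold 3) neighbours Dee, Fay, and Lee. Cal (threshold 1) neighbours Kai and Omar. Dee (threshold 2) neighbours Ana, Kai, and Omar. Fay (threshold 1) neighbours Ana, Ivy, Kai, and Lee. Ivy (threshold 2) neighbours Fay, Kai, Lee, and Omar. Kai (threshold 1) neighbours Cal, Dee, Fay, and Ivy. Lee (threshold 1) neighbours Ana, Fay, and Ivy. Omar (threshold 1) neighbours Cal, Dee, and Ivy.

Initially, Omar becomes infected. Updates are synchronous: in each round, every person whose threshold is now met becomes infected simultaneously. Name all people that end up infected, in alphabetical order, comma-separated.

Ana, Cal, Dee, Fay, Ivy, Kai, Lee, Omar

Round 1 — Omar becomes infected (initial).
Round 2 — checking thresholds:
  Cal: 1 of 2 neighbours ≥ 1, becomes infected.
  Dee: 1 of 3 neighbours < 2, holds.
  Ivy: 1 of 4 neighbours < 2, holds.
Round 3 — checking thresholds:
  Dee: 1 of 3 neighbours < 2, holds.
  Ivy: 1 of 4 neighbours < 2, holds.
  Kai: 1 of 4 neighbours ≥ 1, becomes infected.
Round 4 — checking thresholds:
  Dee: 2 of 3 neighbours ≥ 2, becomes infected.
  Fay: 1 of 4 neighbours ≥ 1, becomes infected.
  Ivy: 2 of 4 neighbours ≥ 2, becomes infected.
Round 5 — checking thresholds:
  Ana: 2 of 3 neighbours < 3, holds.
  Lee: 2 of 3 neighbours ≥ 1, becomes infected.
Round 6 — checking thresholds:
  Ana: 3 of 3 neighbours ≥ 3, becomes infected.
Round 7 — no new infections; cascade stops.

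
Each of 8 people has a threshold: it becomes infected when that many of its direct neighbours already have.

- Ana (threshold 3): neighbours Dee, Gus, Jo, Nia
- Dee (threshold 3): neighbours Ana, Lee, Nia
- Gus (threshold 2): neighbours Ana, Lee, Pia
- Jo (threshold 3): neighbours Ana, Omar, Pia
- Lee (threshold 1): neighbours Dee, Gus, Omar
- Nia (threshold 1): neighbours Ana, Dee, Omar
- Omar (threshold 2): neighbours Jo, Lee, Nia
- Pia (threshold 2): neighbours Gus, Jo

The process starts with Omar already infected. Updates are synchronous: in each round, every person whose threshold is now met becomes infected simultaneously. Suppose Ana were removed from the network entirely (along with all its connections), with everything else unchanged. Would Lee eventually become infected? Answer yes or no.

yes

With Ana removed:
Round 1 — Omar becomes infected (initial).
Round 2 — checking thresholds:
  Jo: 1 of 2 neighbours < 3, holds.
  Lee: 1 of 3 neighbours ≥ 1, becomes infected.
  Nia: 1 of 2 neighbours ≥ 1, becomes infected.
Round 3 — no new infections; cascade stops.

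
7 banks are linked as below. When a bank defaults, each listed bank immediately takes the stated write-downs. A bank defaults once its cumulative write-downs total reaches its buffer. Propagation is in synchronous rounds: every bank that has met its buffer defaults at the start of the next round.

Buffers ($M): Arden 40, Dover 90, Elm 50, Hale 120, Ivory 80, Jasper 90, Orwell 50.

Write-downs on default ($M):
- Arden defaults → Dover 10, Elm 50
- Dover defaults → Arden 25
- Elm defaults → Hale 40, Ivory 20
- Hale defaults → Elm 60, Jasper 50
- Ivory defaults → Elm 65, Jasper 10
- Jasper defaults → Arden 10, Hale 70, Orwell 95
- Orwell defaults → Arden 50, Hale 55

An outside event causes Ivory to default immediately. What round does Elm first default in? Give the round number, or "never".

Round 1 — Ivory defaults (initial).
  Elm: +65 → 65 ≥ 50
  Jasper: +10 → 10 < 90
Round 2 — Elm defaults.
  Hale: +40 → 40 < 120
No further defaults.

2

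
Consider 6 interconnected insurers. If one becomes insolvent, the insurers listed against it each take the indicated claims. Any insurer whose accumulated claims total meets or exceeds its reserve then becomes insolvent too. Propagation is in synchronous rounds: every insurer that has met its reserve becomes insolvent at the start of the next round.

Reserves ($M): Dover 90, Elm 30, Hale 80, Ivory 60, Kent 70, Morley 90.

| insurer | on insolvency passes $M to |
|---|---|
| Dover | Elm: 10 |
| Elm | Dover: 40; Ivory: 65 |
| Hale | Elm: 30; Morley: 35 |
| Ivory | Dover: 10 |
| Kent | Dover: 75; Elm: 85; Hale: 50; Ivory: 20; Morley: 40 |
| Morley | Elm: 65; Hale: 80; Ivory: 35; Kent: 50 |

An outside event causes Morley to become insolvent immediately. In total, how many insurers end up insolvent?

Round 1 — Morley becomes insolvent (initial).
  Elm: +65 → 65 ≥ 30
  Hale: +80 → 80 ≥ 80
  Ivory: +35 → 35 < 60
  Kent: +50 → 50 < 70
Round 2 — Elm, Hale become insolvent.
  Dover: +40 → 40 < 90
  Ivory: +65 → 100 ≥ 60
Round 3 — Ivory becomes insolvent.
  Dover: +10 → 50 < 90
No further insolvencies.

4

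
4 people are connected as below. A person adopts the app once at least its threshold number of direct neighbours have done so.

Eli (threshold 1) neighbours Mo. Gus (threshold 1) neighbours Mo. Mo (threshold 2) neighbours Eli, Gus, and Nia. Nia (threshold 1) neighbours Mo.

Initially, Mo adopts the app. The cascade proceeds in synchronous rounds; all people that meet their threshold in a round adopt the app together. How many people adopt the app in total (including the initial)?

Round 1 — Mo adopts the app (initial).
Round 2 — checking thresholds:
  Eli: 1 of 1 neighbours ≥ 1, adopts the app.
  Gus: 1 of 1 neighbours ≥ 1, adopts the app.
  Nia: 1 of 1 neighbours ≥ 1, adopts the app.
Round 3 — no new adoptions; cascade stops.

4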